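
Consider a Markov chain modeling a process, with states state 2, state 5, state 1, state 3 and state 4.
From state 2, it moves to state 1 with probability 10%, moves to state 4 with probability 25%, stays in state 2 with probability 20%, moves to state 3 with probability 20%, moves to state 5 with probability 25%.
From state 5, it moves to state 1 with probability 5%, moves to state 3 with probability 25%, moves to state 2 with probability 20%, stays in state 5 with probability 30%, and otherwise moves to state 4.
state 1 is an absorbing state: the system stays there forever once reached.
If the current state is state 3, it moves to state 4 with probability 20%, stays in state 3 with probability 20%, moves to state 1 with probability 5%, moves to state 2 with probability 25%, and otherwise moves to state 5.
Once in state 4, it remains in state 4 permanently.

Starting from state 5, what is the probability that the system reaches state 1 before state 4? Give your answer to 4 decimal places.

Let h(s) be the probability of absorption at state 1 starting from transient state s. Then h(state 1) = 1 and h(state 4) = 0. By first-step analysis:
h(state 2) = 0.2·h(state 2) + 0.25·h(state 5) + 0.1·1 + 0.2·h(state 3) + 0.25·0
h(state 5) = 0.2·h(state 2) + 0.3·h(state 5) + 0.05·1 + 0.25·h(state 3) + 0.2·0
h(state 3) = 0.25·h(state 2) + 0.3·h(state 5) + 0.05·1 + 0.2·h(state 3) + 0.2·0
Solving: h(state 2) = 0.2510, h(state 5) = 0.2234, h(state 3) = 0.2247.
Starting from state 5, the probability is 0.2234.

0.2234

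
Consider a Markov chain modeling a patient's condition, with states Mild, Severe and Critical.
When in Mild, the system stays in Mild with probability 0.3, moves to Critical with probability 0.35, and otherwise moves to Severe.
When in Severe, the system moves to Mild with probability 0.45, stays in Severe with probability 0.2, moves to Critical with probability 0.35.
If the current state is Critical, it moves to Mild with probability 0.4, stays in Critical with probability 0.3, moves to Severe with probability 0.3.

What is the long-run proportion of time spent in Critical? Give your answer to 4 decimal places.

0.3333

Let the stationary distribution be π with π = πP and π_1 + π_2 + π_3 = 1.
π_1 = 0.3·π_1 + 0.45·π_2 + 0.4·π_3
π_2 = 0.35·π_1 + 0.2·π_2 + 0.3·π_3
Solving with the normalization constraint gives π = (0.3768, 0.2899, 0.3333).
So the stationary probability of Critical is 0.3333.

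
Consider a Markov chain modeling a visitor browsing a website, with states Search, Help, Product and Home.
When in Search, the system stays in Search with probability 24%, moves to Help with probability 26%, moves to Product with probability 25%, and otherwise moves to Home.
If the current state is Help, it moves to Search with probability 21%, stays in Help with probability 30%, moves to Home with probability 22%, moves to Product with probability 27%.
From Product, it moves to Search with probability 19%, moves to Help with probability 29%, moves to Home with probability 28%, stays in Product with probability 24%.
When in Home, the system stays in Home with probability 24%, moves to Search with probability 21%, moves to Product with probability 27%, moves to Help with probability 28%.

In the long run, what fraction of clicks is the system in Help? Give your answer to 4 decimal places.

0.2840

Let the stationary distribution be π with π = πP and π_1 + π_2 + π_3 + π_4 = 1.
π_1 = 0.24·π_1 + 0.21·π_2 + 0.19·π_3 + 0.21·π_4
π_2 = 0.26·π_1 + 0.3·π_2 + 0.29·π_3 + 0.28·π_4
π_3 = 0.25·π_1 + 0.27·π_2 + 0.24·π_3 + 0.27·π_4
Solving with the normalization constraint gives π = (0.2112, 0.2840, 0.2580, 0.2468).
So the stationary probability of Help is 0.2840.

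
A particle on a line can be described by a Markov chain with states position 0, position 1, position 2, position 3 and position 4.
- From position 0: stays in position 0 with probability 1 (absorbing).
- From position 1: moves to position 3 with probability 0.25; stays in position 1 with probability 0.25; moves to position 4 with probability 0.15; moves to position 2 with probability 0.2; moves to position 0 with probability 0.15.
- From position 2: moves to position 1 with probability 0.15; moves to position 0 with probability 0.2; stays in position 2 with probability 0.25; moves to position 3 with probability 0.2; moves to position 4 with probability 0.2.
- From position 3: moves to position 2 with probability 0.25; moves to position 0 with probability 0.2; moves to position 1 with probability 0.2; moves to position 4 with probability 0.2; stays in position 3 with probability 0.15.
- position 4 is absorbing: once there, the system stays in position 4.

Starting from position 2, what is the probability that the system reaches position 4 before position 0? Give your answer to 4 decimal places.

0.5000

Let h(s) be the probability of absorption at position 4 starting from transient state s. Then h(position 4) = 1 and h(position 0) = 0. By first-step analysis:
h(position 1) = 0.15·0 + 0.25·h(position 1) + 0.2·h(position 2) + 0.25·h(position 3) + 0.15·1
h(position 2) = 0.2·0 + 0.15·h(position 1) + 0.25·h(position 2) + 0.2·h(position 3) + 0.2·1
h(position 3) = 0.2·0 + 0.2·h(position 1) + 0.25·h(position 2) + 0.15·h(position 3) + 0.2·1
Solving: h(position 1) = 0.5000, h(position 2) = 0.5000, h(position 3) = 0.5000.
Starting from position 2, the probability is 0.5000.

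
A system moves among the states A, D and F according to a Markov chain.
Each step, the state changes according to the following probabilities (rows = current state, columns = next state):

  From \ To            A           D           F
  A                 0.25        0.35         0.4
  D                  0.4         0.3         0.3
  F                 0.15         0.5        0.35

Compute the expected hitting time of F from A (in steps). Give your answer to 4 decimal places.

Let t(s) be the expected number of steps to first reach F from state s, with t(F) = 0. Conditioning on the first step:
t(A) = 1 + 0.25·t(A) + 0.35·t(D)
t(D) = 1 + 0.4·t(A) + 0.3·t(D)
Solving: t(A) = 2.7273, t(D) = 2.9870.
Expected steps from A to F: 2.7273.

2.7273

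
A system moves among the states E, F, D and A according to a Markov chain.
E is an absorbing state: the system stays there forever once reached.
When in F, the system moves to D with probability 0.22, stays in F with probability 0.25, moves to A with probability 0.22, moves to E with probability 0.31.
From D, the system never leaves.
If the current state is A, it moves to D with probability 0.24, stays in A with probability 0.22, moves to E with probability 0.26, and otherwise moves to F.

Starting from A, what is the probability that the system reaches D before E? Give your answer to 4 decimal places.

Let h(s) be the probability of absorption at D starting from transient state s. Then h(D) = 1 and h(E) = 0. By first-step analysis:
h(F) = 0.31·0 + 0.25·h(F) + 0.22·1 + 0.22·h(A)
h(A) = 0.26·0 + 0.28·h(F) + 0.24·1 + 0.22·h(A)
Solving: h(F) = 0.4287, h(A) = 0.4616.
Starting from A, the probability is 0.4616.

0.4616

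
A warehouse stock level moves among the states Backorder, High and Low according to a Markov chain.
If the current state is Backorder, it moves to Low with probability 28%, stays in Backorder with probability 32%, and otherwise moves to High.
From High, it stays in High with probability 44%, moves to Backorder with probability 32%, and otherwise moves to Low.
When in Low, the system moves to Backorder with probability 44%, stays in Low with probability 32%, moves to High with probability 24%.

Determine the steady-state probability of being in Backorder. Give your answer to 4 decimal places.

0.3531

Let the stationary distribution be π with π = πP and π_1 + π_2 + π_3 = 1.
π_1 = 0.32·π_1 + 0.32·π_2 + 0.44·π_3
π_2 = 0.4·π_1 + 0.44·π_2 + 0.24·π_3
Solving with the normalization constraint gives π = (0.3531, 0.3706, 0.2762).
So the stationary probability of Backorder is 0.3531.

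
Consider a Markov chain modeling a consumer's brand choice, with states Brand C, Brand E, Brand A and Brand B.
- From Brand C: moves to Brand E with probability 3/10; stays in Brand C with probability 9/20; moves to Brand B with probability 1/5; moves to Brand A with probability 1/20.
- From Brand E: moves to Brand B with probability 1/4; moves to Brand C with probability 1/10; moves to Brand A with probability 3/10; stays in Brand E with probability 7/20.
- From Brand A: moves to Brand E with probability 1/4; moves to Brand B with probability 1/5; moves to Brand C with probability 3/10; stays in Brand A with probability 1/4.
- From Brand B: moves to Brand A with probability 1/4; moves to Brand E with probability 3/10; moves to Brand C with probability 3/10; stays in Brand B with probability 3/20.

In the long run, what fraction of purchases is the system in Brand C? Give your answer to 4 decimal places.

Let the stationary distribution be π with π = πP and π_1 + π_2 + π_3 + π_4 = 1.
π_1 = 0.45·π_1 + 0.1·π_2 + 0.3·π_3 + 0.3·π_4
π_2 = 0.3·π_1 + 0.35·π_2 + 0.25·π_3 + 0.3·π_4
π_3 = 0.05·π_1 + 0.3·π_2 + 0.25·π_3 + 0.25·π_4
Solving with the normalization constraint gives π = (0.2812, 0.3048, 0.2090, 0.2050).
So the stationary probability of Brand C is 0.2812.

0.2812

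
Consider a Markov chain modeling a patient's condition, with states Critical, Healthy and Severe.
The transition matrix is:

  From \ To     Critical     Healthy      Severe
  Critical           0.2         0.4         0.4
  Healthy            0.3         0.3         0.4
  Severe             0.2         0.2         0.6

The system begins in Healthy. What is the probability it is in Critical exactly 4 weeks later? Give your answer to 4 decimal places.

Propagate the distribution vector 4 weeks from Healthy.
After 0 weeks: (0.0000, 1.0000, 0.0000)
After 1 week: (0.3000, 0.3000, 0.4000)
After 2 weeks: (0.2300, 0.2900, 0.4800)
After 3 weeks: (0.2290, 0.2750, 0.4960)
After 4 weeks: (0.2275, 0.2733, 0.4992)
P(in Critical after 4 weeks) = 0.2275

0.2275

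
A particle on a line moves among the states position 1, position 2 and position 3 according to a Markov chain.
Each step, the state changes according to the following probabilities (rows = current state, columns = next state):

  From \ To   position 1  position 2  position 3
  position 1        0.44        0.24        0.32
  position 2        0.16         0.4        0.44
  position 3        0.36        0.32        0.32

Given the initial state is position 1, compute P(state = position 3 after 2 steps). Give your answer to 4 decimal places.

Sum over the intermediate state after 1 step:
P = P(position 1→position 1)·P(position 1→position 3) + P(position 1→position 2)·P(position 2→position 3) + P(position 1→position 3)·P(position 3→position 3)
  = 0.44×0.32 + 0.24×0.44 + 0.32×0.32
  = 0.1408 + 0.1056 + 0.1024 = 0.3488

0.3488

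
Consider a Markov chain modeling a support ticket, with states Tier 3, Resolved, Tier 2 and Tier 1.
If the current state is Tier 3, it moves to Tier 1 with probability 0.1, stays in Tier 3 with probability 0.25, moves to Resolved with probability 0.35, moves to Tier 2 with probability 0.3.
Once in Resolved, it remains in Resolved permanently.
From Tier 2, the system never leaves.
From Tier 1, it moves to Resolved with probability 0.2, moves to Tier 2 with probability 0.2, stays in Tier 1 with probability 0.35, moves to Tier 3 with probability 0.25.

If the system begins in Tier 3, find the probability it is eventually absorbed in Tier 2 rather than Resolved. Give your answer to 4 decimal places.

Let h(s) be the probability of absorption at Tier 2 starting from transient state s. Then h(Tier 2) = 1 and h(Resolved) = 0. By first-step analysis:
h(Tier 3) = 0.25·h(Tier 3) + 0.35·0 + 0.3·1 + 0.1·h(Tier 1)
h(Tier 1) = 0.25·h(Tier 3) + 0.2·0 + 0.2·1 + 0.35·h(Tier 1)
Solving: h(Tier 3) = 0.4649, h(Tier 1) = 0.4865.
Starting from Tier 3, the probability is 0.4649.

0.4649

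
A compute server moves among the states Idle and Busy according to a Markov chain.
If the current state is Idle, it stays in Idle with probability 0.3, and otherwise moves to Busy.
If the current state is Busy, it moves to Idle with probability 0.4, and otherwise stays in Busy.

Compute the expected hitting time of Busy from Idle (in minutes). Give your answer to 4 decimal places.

Let t(s) be the expected number of minutes to first reach Busy from state s, with t(Busy) = 0. Conditioning on the first minute:
t(Idle) = 1 + 0.3·t(Idle)
Solving: t(Idle) = 1.4286.
Expected minutes from Idle to Busy: 1.4286.

1.4286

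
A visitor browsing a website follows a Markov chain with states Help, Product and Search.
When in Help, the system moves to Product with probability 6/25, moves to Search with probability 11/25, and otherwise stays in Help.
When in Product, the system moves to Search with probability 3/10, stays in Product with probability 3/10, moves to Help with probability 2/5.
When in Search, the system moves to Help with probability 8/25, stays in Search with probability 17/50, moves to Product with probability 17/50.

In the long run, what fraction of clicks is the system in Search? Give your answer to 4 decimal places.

0.3626

Let the stationary distribution be π with π = πP and π_1 + π_2 + π_3 = 1.
π_1 = 0.32·π_1 + 0.4·π_2 + 0.32·π_3
π_2 = 0.24·π_1 + 0.3·π_2 + 0.34·π_3
Solving with the normalization constraint gives π = (0.3435, 0.2939, 0.3626).
So the stationary probability of Search is 0.3626.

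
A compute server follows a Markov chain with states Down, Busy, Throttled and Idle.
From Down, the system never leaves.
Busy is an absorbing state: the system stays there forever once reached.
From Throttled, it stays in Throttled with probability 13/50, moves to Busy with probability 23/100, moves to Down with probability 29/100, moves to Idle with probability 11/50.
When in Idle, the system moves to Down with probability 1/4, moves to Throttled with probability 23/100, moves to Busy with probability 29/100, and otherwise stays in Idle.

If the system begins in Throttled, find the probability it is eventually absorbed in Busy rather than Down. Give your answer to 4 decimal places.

Let h(s) be the probability of absorption at Busy starting from transient state s. Then h(Busy) = 1 and h(Down) = 0. By first-step analysis:
h(Throttled) = 0.29·0 + 0.23·1 + 0.26·h(Throttled) + 0.22·h(Idle)
h(Idle) = 0.25·0 + 0.29·1 + 0.23·h(Throttled) + 0.23·h(Idle)
Solving: h(Throttled) = 0.4640, h(Idle) = 0.5152.
Starting from Throttled, the probability is 0.4640.

0.4640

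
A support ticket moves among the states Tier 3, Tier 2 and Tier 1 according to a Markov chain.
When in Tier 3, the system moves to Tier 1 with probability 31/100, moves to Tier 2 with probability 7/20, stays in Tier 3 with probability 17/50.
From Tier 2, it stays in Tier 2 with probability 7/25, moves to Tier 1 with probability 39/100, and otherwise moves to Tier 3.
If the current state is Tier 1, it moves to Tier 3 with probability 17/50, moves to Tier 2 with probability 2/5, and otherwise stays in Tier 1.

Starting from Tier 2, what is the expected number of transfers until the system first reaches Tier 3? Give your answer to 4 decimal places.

Let t(s) be the expected number of transfers to first reach Tier 3 from state s, with t(Tier 3) = 0. Conditioning on the first transfer:
t(Tier 2) = 1 + 0.28·t(Tier 2) + 0.39·t(Tier 1)
t(Tier 1) = 1 + 0.4·t(Tier 2) + 0.26·t(Tier 1)
Solving: t(Tier 2) = 2.9989, t(Tier 1) = 2.9724.
Expected transfers from Tier 2 to Tier 3: 2.9989.

2.9989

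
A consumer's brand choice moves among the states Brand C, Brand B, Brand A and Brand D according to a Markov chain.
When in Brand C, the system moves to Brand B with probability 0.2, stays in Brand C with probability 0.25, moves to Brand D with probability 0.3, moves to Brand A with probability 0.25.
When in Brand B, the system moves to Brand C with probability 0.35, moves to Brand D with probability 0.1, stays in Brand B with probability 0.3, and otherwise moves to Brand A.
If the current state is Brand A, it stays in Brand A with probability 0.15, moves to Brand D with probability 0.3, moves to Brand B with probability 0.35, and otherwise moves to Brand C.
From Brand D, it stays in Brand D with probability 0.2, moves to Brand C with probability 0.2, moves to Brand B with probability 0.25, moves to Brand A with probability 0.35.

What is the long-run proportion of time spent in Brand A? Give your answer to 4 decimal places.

0.2475

Let the stationary distribution be π with π = πP and π_1 + π_2 + π_3 + π_4 = 1.
π_1 = 0.25·π_1 + 0.35·π_2 + 0.2·π_3 + 0.2·π_4
π_2 = 0.2·π_1 + 0.3·π_2 + 0.35·π_3 + 0.25·π_4
π_3 = 0.25·π_1 + 0.25·π_2 + 0.15·π_3 + 0.35·π_4
Solving with the normalization constraint gives π = (0.2541, 0.2758, 0.2475, 0.2226).
So the stationary probability of Brand A is 0.2475.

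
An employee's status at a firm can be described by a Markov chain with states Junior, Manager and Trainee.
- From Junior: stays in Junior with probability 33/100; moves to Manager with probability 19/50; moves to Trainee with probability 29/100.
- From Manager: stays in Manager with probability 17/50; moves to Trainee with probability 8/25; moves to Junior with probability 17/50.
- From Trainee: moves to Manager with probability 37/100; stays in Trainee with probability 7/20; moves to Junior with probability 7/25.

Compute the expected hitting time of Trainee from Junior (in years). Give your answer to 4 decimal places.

Let t(s) be the expected number of years to first reach Trainee from state s, with t(Trainee) = 0. Conditioning on the first year:
t(Junior) = 1 + 0.33·t(Junior) + 0.38·t(Manager)
t(Manager) = 1 + 0.34·t(Junior) + 0.34·t(Manager)
Solving: t(Junior) = 3.3227, t(Manager) = 3.2268.
Expected years from Junior to Trainee: 3.3227.

3.3227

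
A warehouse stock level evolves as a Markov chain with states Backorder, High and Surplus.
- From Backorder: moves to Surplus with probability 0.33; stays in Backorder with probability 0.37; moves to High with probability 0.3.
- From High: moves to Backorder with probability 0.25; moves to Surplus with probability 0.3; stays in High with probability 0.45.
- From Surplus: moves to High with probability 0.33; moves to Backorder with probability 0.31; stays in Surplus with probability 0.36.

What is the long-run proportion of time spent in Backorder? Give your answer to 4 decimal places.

0.3065

Let the stationary distribution be π with π = πP and π_1 + π_2 + π_3 = 1.
π_1 = 0.37·π_1 + 0.25·π_2 + 0.31·π_3
π_2 = 0.3·π_1 + 0.45·π_2 + 0.33·π_3
Solving with the normalization constraint gives π = (0.3065, 0.3646, 0.3289).
So the stationary probability of Backorder is 0.3065.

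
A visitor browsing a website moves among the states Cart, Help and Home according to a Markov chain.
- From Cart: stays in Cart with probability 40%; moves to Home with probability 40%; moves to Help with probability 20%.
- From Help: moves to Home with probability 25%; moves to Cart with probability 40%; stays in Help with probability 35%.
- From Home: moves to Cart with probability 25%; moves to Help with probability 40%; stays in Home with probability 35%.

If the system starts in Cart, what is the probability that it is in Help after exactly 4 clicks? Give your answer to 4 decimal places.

Propagate the distribution vector 4 clicks from Cart.
After 0 clicks: (1.0000, 0.0000, 0.0000)
After 1 click: (0.4000, 0.2000, 0.4000)
After 2 clicks: (0.3400, 0.3100, 0.3500)
After 3 clicks: (0.3475, 0.3165, 0.3360)
After 4 clicks: (0.3496, 0.3147, 0.3357)
P(in Help after 4 clicks) = 0.3147

0.3147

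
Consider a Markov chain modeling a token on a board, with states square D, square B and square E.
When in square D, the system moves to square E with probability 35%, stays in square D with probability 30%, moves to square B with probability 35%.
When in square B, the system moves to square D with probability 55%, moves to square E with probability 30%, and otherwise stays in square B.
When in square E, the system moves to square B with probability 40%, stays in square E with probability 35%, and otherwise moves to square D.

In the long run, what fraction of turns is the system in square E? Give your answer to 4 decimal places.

Let the stationary distribution be π with π = πP and π_1 + π_2 + π_3 = 1.
π_1 = 0.3·π_1 + 0.55·π_2 + 0.25·π_3
π_2 = 0.35·π_1 + 0.15·π_2 + 0.4·π_3
Solving with the normalization constraint gives π = (0.3597, 0.3056, 0.3347).
So the stationary probability of square E is 0.3347.

0.3347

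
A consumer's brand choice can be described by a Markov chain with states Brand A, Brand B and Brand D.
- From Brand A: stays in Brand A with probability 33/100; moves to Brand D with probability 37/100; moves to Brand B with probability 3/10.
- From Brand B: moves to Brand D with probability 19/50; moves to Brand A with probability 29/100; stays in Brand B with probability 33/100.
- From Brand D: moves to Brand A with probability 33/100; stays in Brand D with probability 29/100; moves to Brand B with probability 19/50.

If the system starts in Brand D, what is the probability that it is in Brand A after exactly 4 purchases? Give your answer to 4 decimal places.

0.3165

Propagate the distribution vector 4 purchases from Brand D.
After 0 purchases: (0.0000, 0.0000, 1.0000)
After 1 purchase: (0.3300, 0.3800, 0.2900)
After 2 purchases: (0.3148, 0.3346, 0.3506)
After 3 purchases: (0.3166, 0.3381, 0.3453)
After 4 purchases: (0.3165, 0.3378, 0.3458)
P(in Brand A after 4 purchases) = 0.3165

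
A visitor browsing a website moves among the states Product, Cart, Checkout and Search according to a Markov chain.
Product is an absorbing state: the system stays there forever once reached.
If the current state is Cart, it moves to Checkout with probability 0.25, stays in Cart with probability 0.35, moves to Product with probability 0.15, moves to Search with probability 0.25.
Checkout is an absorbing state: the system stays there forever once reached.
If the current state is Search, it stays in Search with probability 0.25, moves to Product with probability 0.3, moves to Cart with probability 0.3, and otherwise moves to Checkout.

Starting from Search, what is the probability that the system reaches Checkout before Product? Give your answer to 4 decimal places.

Let h(s) be the probability of absorption at Checkout starting from transient state s. Then h(Checkout) = 1 and h(Product) = 0. By first-step analysis:
h(Cart) = 0.15·0 + 0.35·h(Cart) + 0.25·1 + 0.25·h(Search)
h(Search) = 0.3·0 + 0.3·h(Cart) + 0.15·1 + 0.25·h(Search)
Solving: h(Cart) = 0.5455, h(Search) = 0.4182.
Starting from Search, the probability is 0.4182.

0.4182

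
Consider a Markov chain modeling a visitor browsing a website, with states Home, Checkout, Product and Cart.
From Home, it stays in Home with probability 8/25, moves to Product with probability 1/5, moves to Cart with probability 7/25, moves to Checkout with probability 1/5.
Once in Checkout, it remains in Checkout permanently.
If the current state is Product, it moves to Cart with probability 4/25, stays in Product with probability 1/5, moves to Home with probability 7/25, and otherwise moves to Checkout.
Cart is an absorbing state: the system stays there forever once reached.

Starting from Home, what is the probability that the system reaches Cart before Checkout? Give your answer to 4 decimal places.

0.5246

Let h(s) be the probability of absorption at Cart starting from transient state s. Then h(Cart) = 1 and h(Checkout) = 0. By first-step analysis:
h(Home) = 0.32·h(Home) + 0.2·0 + 0.2·h(Product) + 0.28·1
h(Product) = 0.28·h(Home) + 0.36·0 + 0.2·h(Product) + 0.16·1
Solving: h(Home) = 0.5246, h(Product) = 0.3836.
Starting from Home, the probability is 0.5246.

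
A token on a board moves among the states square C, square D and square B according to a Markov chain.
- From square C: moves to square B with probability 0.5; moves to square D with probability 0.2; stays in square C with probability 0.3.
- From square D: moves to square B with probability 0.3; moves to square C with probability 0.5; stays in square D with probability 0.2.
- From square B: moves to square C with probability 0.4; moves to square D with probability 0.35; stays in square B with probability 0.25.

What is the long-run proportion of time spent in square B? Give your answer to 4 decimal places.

Let the stationary distribution be π with π = πP and π_1 + π_2 + π_3 = 1.
π_1 = 0.3·π_1 + 0.5·π_2 + 0.4·π_3
π_2 = 0.2·π_1 + 0.2·π_2 + 0.35·π_3
Solving with the normalization constraint gives π = (0.3867, 0.2539, 0.3594).
So the stationary probability of square B is 0.3594.

0.3594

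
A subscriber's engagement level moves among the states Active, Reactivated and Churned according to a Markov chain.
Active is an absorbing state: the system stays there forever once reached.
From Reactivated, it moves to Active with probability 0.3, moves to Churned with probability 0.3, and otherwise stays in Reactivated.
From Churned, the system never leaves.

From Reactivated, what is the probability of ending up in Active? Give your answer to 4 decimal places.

Let h(s) be the probability of absorption at Active starting from transient state s. Then h(Active) = 1 and h(Churned) = 0. By first-step analysis:
h(Reactivated) = 0.3·1 + 0.4·h(Reactivated) + 0.3·0
Solving: h(Reactivated) = 0.5000.
Starting from Reactivated, the probability is 0.5000.

0.5000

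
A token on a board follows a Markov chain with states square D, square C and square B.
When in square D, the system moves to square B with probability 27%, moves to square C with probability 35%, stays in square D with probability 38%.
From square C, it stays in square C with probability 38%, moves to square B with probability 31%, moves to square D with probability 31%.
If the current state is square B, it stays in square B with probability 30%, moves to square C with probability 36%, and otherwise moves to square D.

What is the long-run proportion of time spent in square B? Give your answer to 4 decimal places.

Let the stationary distribution be π with π = πP and π_1 + π_2 + π_3 = 1.
π_1 = 0.38·π_1 + 0.31·π_2 + 0.34·π_3
π_2 = 0.35·π_1 + 0.38·π_2 + 0.36·π_3
Solving with the normalization constraint gives π = (0.3428, 0.3638, 0.2934).
So the stationary probability of square B is 0.2934.

0.2934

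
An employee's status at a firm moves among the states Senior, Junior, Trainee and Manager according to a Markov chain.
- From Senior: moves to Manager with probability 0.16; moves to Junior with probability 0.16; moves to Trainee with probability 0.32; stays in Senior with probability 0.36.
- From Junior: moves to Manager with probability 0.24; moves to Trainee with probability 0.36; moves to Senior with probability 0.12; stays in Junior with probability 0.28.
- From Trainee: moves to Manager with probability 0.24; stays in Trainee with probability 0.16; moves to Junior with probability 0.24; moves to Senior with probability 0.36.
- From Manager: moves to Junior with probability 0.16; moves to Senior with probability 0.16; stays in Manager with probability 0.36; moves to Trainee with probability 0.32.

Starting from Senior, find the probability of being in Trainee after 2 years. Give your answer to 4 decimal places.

Propagate the distribution vector 2 years from Senior.
After 0 years: (1.0000, 0.0000, 0.0000, 0.0000)
After 1 year: (0.3600, 0.1600, 0.3200, 0.1600)
After 2 years: (0.2896, 0.2048, 0.2752, 0.2304)
P(in Trainee after 2 years) = 0.2752

0.2752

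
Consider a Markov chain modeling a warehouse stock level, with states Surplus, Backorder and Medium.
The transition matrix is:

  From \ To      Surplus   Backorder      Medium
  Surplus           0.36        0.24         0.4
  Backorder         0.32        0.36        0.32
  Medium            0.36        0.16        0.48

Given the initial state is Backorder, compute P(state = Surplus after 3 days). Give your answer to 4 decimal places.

Propagate the distribution vector 3 days from Backorder.
After 0 days: (0.0000, 1.0000, 0.0000)
After 1 day: (0.3200, 0.3600, 0.3200)
After 2 days: (0.3456, 0.2576, 0.3968)
After 3 days: (0.3497, 0.2392, 0.4111)
P(in Surplus after 3 days) = 0.3497

0.3497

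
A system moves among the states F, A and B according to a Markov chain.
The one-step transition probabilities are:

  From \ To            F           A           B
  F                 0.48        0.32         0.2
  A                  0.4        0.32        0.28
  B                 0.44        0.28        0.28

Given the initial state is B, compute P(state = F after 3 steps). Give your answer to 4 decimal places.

Propagate the distribution vector 3 steps from B.
After 0 steps: (0.0000, 0.0000, 1.0000)
After 1 step: (0.4400, 0.2800, 0.2800)
After 2 steps: (0.4464, 0.3088, 0.2448)
After 3 steps: (0.4455, 0.3102, 0.2443)
P(in F after 3 steps) = 0.4455

0.4455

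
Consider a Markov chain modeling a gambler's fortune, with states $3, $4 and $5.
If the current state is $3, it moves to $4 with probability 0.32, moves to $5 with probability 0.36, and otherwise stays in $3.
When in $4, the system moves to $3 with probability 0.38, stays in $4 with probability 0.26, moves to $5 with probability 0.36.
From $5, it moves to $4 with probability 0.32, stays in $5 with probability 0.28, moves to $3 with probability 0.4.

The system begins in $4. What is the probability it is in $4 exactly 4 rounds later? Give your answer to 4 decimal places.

Propagate the distribution vector 4 rounds from $4.
After 0 rounds: (0.0000, 1.0000, 0.0000)
After 1 round: (0.3800, 0.2600, 0.3600)
After 2 rounds: (0.3644, 0.3044, 0.3312)
After 3 rounds: (0.3648, 0.3017, 0.3335)
After 4 rounds: (0.3648, 0.3019, 0.3333)
P(in $4 after 4 rounds) = 0.3019

0.3019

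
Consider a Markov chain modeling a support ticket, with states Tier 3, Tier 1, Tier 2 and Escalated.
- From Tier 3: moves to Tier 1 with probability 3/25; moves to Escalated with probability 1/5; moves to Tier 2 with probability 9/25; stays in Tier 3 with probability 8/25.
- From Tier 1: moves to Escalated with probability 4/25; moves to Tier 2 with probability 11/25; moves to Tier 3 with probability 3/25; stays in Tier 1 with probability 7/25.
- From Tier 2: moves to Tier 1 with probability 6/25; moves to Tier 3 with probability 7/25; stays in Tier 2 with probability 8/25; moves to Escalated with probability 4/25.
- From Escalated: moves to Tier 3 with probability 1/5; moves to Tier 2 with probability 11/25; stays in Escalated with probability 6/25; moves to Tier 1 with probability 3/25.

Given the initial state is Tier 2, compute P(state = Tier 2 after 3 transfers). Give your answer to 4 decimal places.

0.3753

Propagate the distribution vector 3 transfers from Tier 2.
After 0 transfers: (0.0000, 0.0000, 1.0000, 0.0000)
After 1 transfer: (0.2800, 0.2400, 0.3200, 0.1600)
After 2 transfers: (0.2400, 0.1968, 0.3792, 0.1840)
After 3 transfers: (0.2434, 0.1970, 0.3753, 0.1843)
P(in Tier 2 after 3 transfers) = 0.3753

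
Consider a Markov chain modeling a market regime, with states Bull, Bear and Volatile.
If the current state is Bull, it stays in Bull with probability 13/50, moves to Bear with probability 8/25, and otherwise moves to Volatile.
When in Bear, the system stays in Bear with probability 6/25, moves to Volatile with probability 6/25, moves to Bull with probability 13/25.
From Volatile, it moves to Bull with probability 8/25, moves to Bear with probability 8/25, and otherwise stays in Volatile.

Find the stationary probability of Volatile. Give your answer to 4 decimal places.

Let the stationary distribution be π with π = πP and π_1 + π_2 + π_3 = 1.
π_1 = 0.26·π_1 + 0.52·π_2 + 0.32·π_3
π_2 = 0.32·π_1 + 0.24·π_2 + 0.32·π_3
Solving with the normalization constraint gives π = (0.3578, 0.2963, 0.3459).
So the stationary probability of Volatile is 0.3459.

0.3459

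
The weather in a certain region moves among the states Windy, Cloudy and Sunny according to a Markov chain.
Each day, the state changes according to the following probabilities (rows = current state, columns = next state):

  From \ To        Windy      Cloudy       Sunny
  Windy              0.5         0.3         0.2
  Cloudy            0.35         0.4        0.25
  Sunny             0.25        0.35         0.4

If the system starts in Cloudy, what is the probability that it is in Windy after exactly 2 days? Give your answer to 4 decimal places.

0.3775

Sum over the intermediate state after 1 day:
P = P(Cloudy→Windy)·P(Windy→Windy) + P(Cloudy→Cloudy)·P(Cloudy→Windy) + P(Cloudy→Sunny)·P(Sunny→Windy)
  = 0.35×0.5 + 0.4×0.35 + 0.25×0.25
  = 0.1750 + 0.1400 + 0.0625 = 0.3775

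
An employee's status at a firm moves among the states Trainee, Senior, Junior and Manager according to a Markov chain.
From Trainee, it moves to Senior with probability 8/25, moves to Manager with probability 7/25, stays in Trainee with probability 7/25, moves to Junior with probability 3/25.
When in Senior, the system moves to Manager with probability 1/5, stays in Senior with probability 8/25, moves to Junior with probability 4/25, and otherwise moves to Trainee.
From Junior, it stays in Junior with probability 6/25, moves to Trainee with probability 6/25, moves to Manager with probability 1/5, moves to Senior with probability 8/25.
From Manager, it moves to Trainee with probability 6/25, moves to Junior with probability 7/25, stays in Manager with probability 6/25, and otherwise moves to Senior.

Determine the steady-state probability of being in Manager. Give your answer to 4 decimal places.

Let the stationary distribution be π with π = πP and π_1 + π_2 + π_3 + π_4 = 1.
π_1 = 0.28·π_1 + 0.32·π_2 + 0.24·π_3 + 0.24·π_4
π_2 = 0.32·π_1 + 0.32·π_2 + 0.32·π_3 + 0.24·π_4
π_3 = 0.12·π_1 + 0.16·π_2 + 0.24·π_3 + 0.28·π_4
Solving with the normalization constraint gives π = (0.2751, 0.3015, 0.1921, 0.2313).
So the stationary probability of Manager is 0.2313.

0.2313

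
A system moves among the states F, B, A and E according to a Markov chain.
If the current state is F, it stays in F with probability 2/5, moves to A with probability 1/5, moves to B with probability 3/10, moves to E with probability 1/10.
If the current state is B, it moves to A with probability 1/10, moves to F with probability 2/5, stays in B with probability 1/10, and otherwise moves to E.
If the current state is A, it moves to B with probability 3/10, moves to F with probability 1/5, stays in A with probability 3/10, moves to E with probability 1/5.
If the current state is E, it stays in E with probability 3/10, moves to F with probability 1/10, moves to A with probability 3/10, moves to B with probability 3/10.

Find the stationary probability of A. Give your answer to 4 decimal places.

0.2218

Let the stationary distribution be π with π = πP and π_1 + π_2 + π_3 + π_4 = 1.
π_1 = 0.4·π_1 + 0.4·π_2 + 0.2·π_3 + 0.1·π_4
π_2 = 0.3·π_1 + 0.1·π_2 + 0.3·π_3 + 0.3·π_4
π_3 = 0.2·π_1 + 0.1·π_2 + 0.3·π_3 + 0.3·π_4
Solving with the normalization constraint gives π = (0.2817, 0.2500, 0.2218, 0.2465).
So the stationary probability of A is 0.2218.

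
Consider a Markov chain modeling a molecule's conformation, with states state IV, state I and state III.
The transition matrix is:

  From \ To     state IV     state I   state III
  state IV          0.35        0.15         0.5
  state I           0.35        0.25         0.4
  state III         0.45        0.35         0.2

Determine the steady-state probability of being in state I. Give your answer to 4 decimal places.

0.2479

Let the stationary distribution be π with π = πP and π_1 + π_2 + π_3 = 1.
π_1 = 0.35·π_1 + 0.35·π_2 + 0.45·π_3
π_2 = 0.15·π_1 + 0.25·π_2 + 0.35·π_3
Solving with the normalization constraint gives π = (0.3866, 0.2479, 0.3655).
So the stationary probability of state I is 0.2479.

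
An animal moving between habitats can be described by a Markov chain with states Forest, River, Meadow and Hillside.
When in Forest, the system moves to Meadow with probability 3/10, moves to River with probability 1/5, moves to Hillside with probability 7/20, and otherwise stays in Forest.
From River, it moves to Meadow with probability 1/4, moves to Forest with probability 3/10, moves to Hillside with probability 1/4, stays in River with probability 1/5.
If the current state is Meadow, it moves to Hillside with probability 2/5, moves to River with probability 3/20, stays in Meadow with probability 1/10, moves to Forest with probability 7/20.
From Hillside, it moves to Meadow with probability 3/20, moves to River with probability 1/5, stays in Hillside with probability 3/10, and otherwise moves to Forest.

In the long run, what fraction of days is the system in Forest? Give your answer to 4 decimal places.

Let the stationary distribution be π with π = πP and π_1 + π_2 + π_3 + π_4 = 1.
π_1 = 0.15·π_1 + 0.3·π_2 + 0.35·π_3 + 0.35·π_4
π_2 = 0.2·π_1 + 0.2·π_2 + 0.15·π_3 + 0.2·π_4
π_3 = 0.3·π_1 + 0.25·π_2 + 0.1·π_3 + 0.15·π_4
Solving with the normalization constraint gives π = (0.2838, 0.1899, 0.2015, 0.3248).
So the stationary probability of Forest is 0.2838.

0.2838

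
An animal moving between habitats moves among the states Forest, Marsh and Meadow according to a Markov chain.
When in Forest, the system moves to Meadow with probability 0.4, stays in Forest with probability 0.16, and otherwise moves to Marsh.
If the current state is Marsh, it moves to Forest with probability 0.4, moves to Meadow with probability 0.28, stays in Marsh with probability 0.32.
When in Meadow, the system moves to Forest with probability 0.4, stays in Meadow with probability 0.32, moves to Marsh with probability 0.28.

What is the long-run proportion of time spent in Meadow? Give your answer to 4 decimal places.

0.3320

Let the stationary distribution be π with π = πP and π_1 + π_2 + π_3 = 1.
π_1 = 0.16·π_1 + 0.4·π_2 + 0.4·π_3
π_2 = 0.44·π_1 + 0.32·π_2 + 0.28·π_3
Solving with the normalization constraint gives π = (0.3226, 0.3454, 0.3320).
So the stationary probability of Meadow is 0.3320.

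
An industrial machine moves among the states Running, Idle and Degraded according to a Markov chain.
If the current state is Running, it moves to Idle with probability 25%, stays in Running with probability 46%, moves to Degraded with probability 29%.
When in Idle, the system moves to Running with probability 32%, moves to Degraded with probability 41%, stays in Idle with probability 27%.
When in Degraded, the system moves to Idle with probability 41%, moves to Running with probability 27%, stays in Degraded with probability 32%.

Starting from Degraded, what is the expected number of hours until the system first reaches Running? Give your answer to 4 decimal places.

Let t(s) be the expected number of hours to first reach Running from state s, with t(Running) = 0. Conditioning on the first hour:
t(Idle) = 1 + 0.27·t(Idle) + 0.41·t(Degraded)
t(Degraded) = 1 + 0.41·t(Idle) + 0.32·t(Degraded)
Solving: t(Idle) = 3.3201, t(Degraded) = 3.4724.
Expected hours from Degraded to Running: 3.4724.

3.4724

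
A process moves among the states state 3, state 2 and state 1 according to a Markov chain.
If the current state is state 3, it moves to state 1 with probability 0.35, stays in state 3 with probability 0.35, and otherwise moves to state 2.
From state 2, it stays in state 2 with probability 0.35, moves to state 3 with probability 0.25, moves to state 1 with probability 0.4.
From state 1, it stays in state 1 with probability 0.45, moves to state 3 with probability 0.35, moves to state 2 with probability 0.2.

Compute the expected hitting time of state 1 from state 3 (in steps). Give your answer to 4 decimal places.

Let t(s) be the expected number of steps to first reach state 1 from state s, with t(state 1) = 0. Conditioning on the first step:
t(state 3) = 1 + 0.35·t(state 3) + 0.3·t(state 2)
t(state 2) = 1 + 0.25·t(state 3) + 0.35·t(state 2)
Solving: t(state 3) = 2.7338, t(state 2) = 2.5899.
Expected steps from state 3 to state 1: 2.7338.

2.7338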